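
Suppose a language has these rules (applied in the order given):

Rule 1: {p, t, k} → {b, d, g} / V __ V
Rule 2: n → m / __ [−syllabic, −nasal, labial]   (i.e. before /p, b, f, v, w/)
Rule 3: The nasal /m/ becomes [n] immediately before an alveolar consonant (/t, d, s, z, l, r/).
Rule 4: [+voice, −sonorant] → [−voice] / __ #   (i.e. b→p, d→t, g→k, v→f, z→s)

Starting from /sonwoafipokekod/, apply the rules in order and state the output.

somwoafibogegot

Rule 1 (intervocalic voicing): /p/ is a voiceless stop between vowels /i/ and /o/, so it voices to [b]. /k/ is a voiceless stop between vowels /o/ and /e/, so it voices to [g]. /k/ is a voiceless stop between vowels /e/ and /o/, so it voices to [g]. /sonwoafipokekod/ → sonwoafibogegod.
Rule 2 (nasal place assimilation): /n/ precedes the labial consonant /w/, so it assimilates in place to [m]. /sonwoafibogegod/ → somwoafibogegod.
Rule 3 (nasal place assimilation): no segment meets the environment; /somwoafibogegod/ is unchanged.
Rule 4 (final devoicing): /d/ is a voiced obstruent in word-final position, so it devoices to [t]. /somwoafibogegod/ → somwoafibogegot.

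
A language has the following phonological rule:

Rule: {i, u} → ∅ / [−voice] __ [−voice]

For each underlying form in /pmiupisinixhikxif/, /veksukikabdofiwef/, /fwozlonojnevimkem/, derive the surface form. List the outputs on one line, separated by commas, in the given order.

pmiupsinixhkxf, vekskkabdofiwef, fwozlonojnevimkem

/pmiupisinixhikxif/: /i/ is a high vowel flanked by voiceless consonants /p/ and /s/, so it deletes. /i/ is a high vowel flanked by voiceless consonants /h/ and /k/, so it deletes. /i/ is a high vowel flanked by voiceless consonants /x/ and /f/, so it deletes. → [pmiupsinixhkxf].
/veksukikabdofiwef/: /u/ is a high vowel flanked by voiceless consonants /s/ and /k/, so it deletes. /i/ is a high vowel flanked by voiceless consonants /k/ and /k/, so it deletes. → [vekskkabdofiwef].
/fwozlonojnevimkem/: the rule's environment is not met; surfaces unchanged as [fwozlonojnevimkem].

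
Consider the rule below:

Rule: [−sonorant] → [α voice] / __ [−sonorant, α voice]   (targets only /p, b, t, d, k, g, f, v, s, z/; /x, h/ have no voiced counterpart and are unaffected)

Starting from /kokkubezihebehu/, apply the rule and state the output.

No segment of /kokkubezihebehu/ meets the structural description of the rule, so the form surfaces unchanged.

kokkubezihebehu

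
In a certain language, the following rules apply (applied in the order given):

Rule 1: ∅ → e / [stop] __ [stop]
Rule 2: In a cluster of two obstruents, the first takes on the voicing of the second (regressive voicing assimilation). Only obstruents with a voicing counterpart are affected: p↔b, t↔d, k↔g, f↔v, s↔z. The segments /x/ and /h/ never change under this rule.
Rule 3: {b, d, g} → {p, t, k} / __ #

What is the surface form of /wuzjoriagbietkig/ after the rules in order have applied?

Rule 1 (stop-cluster e-epenthesis): /g/ and /b/ form a stop–stop cluster, so [e] is inserted between them. /t/ and /k/ form a stop–stop cluster, so [e] is inserted between them. /wuzjoriagbietkig/ → wuzjoriagebietekig.
Rule 2 (regressive voicing assimilation): no segment meets the environment; /wuzjoriagebietekig/ is unchanged.
Rule 3 (final devoicing): /g/ is a voiced stop in word-final position, so it devoices to [k]. /wuzjoriagebietekig/ → wuzjoriagebietekik.

wuzjoriagebietekik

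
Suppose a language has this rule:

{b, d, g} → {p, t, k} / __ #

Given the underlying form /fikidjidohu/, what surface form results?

No segment of /fikidjidohu/ meets the structural description of the rule, so the form surfaces unchanged.

fikidjidohu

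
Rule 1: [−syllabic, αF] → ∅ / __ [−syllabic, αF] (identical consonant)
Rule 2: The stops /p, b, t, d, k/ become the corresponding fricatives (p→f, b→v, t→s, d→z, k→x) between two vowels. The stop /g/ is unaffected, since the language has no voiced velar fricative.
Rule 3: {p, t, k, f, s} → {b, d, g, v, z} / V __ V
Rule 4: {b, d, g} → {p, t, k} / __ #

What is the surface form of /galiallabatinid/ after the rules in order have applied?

galialavazinit

Rule 1 (degemination): /ll/ is a geminate; the first /l/ deletes. /galiallabatinid/ → galialabatinid.
Rule 2 (intervocalic spirantization): /b/ is a stop between vowels /a/ and /a/, so it spirantizes to the fricative [v]. /t/ is a stop between vowels /a/ and /i/, so it spirantizes to the fricative [s]. /galialabatinid/ → galialavasinid.
Rule 3 (intervocalic voicing): /s/ is a voiceless obstruent between vowels /a/ and /i/, so it voices to [z]. /galialavasinid/ → galialavazinid.
Rule 4 (final devoicing): /d/ is a voiced stop in word-final position, so it devoices to [t]. /galialavazinid/ → galialavazinit.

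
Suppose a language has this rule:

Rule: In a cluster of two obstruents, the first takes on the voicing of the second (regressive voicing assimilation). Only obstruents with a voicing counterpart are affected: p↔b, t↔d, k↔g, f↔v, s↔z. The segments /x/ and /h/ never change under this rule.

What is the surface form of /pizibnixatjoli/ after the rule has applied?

No segment of /pizibnixatjoli/ meets the structural description of the rule, so the form surfaces unchanged.

pizibnixatjoli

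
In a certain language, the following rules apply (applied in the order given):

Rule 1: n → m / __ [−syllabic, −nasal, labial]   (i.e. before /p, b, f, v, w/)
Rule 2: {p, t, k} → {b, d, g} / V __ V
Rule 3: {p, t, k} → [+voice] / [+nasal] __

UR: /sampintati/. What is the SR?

sambindadi

Rule 1 (nasal place assimilation): no segment meets the environment; /sampintati/ is unchanged.
Rule 2 (intervocalic voicing): /t/ is a voiceless stop between vowels /a/ and /i/, so it voices to [d]. /sampintati/ → sampintadi.
Rule 3 (post-nasal voicing): /p/ is a voiceless stop immediately after the nasal /m/, so it voices to [b]. /t/ is a voiceless stop immediately after the nasal /n/, so it voices to [d]. /sampintadi/ → sambindadi.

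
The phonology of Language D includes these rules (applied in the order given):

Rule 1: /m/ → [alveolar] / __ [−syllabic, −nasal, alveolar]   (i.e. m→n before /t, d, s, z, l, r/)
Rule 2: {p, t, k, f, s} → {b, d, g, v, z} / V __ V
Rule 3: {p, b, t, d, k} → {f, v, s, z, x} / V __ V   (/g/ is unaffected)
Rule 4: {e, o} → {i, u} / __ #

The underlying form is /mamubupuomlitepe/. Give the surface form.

Rule 1 (nasal place assimilation): /m/ precedes the alveolar consonant /l/, so it assimilates in place to [n]. /mamubupuomlitepe/ → mamubupuonlitepe.
Rule 2 (intervocalic voicing): /p/ is a voiceless obstruent between vowels /u/ and /u/, so it voices to [b]. /t/ is a voiceless obstruent between vowels /i/ and /e/, so it voices to [d]. /p/ is a voiceless obstruent between vowels /e/ and /e/, so it voices to [b]. /mamubupuonlitepe/ → mamububuonlidebe.
Rule 3 (intervocalic spirantization): /b/ is a stop between vowels /u/ and /u/, so it spirantizes to the fricative [v]. /b/ is a stop between vowels /u/ and /u/, so it spirantizes to the fricative [v]. /d/ is a stop between vowels /i/ and /e/, so it spirantizes to the fricative [z]. /b/ is a stop between vowels /e/ and /e/, so it spirantizes to the fricative [v]. /mamububuonlidebe/ → mamuvuvuonlizeve.
Rule 4 (final vowel raising): /e/ is a mid vowel in word-final position, so it raises to [i]. /mamuvuvuonlizeve/ → mamuvuvuonlizevi.

mamuvuvuonlizevi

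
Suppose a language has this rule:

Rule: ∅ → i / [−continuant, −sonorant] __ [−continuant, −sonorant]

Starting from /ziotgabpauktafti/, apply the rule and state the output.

ziotigabipaukitafti

/t/ and /g/ form a stop–stop cluster, so [i] is inserted between them.
/b/ and /p/ form a stop–stop cluster, so [i] is inserted between them.
/k/ and /t/ form a stop–stop cluster, so [i] is inserted between them.
Surface form: [ziotigabipaukitafti].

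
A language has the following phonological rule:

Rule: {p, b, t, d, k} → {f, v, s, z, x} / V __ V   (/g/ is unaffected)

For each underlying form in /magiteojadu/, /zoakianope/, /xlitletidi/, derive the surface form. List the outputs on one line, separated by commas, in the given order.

/magiteojadu/: /t/ is a stop between vowels /i/ and /e/, so it spirantizes to the fricative [s]. /d/ is a stop between vowels /a/ and /u/, so it spirantizes to the fricative [z]. → [magiseojazu].
/zoakianope/: /k/ is a stop between vowels /a/ and /i/, so it spirantizes to the fricative [x]. /p/ is a stop between vowels /o/ and /e/, so it spirantizes to the fricative [f]. → [zoaxianofe].
/xlitletidi/: /t/ is a stop between vowels /e/ and /i/, so it spirantizes to the fricative [s]. /d/ is a stop between vowels /i/ and /i/, so it spirantizes to the fricative [z]. → [xlitlesizi].

magiseojazu, zoaxianofe, xlitlesizi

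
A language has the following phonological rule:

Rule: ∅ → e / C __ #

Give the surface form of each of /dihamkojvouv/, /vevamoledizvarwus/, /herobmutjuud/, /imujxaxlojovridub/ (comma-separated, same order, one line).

/dihamkojvouv/: the form ends in the consonant /v/, so [e] is inserted word-finally. → [dihamkojvouve].
/vevamoledizvarwus/: the form ends in the consonant /s/, so [e] is inserted word-finally. → [vevamoledizvarwuse].
/herobmutjuud/: the form ends in the consonant /d/, so [e] is inserted word-finally. → [herobmutjuude].
/imujxaxlojovridub/: the form ends in the consonant /b/, so [e] is inserted word-finally. → [imujxaxlojovridube].

dihamkojvouve, vevamoledizvarwuse, herobmutjuude, imujxaxlojovridube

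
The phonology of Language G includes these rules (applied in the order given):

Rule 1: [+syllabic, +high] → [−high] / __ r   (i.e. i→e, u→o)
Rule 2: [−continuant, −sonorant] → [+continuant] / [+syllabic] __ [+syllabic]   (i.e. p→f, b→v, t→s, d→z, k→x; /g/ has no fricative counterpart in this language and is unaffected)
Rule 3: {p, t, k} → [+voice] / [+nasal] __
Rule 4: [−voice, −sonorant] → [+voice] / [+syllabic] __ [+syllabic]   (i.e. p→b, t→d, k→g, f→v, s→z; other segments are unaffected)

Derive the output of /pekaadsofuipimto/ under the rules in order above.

pexaadsovuivimdo

Rule 1 (pre-rhotic lowering): no segment meets the environment; /pekaadsofuipimto/ is unchanged.
Rule 2 (intervocalic spirantization): /k/ is a stop between vowels /e/ and /a/, so it spirantizes to the fricative [x]. /p/ is a stop between vowels /i/ and /i/, so it spirantizes to the fricative [f]. /pekaadsofuipimto/ → pexaadsofuifimto.
Rule 3 (post-nasal voicing): /t/ is a voiceless stop immediately after the nasal /m/, so it voices to [d]. /pexaadsofuifimto/ → pexaadsofuifimdo.
Rule 4 (intervocalic voicing): /f/ is a voiceless obstruent between vowels /o/ and /u/, so it voices to [v]. /f/ is a voiceless obstruent between vowels /i/ and /i/, so it voices to [v]. /pexaadsofuifimdo/ → pexaadsovuivimdo.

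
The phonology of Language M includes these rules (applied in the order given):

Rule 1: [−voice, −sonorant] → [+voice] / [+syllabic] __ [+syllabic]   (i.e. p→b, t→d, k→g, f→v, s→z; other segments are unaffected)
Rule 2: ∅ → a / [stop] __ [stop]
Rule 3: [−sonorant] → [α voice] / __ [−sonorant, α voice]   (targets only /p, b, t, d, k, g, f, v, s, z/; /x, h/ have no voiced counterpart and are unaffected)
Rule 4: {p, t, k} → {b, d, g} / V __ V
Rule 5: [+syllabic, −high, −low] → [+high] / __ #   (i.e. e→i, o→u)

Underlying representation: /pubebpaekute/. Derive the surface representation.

Rule 1 (intervocalic voicing): /k/ is a voiceless obstruent between vowels /e/ and /u/, so it voices to [g]. /t/ is a voiceless obstruent between vowels /u/ and /e/, so it voices to [d]. /pubebpaekute/ → pubebpaegude.
Rule 2 (stop-cluster a-epenthesis): /b/ and /p/ form a stop–stop cluster, so [a] is inserted between them. /pubebpaegude/ → pubebapaegude.
Rule 3 (regressive voicing assimilation): no segment meets the environment; /pubebapaegude/ is unchanged.
Rule 4 (intervocalic voicing): /p/ is a voiceless stop between vowels /a/ and /a/, so it voices to [b]. /pubebapaegude/ → pubebabaegude.
Rule 5 (final vowel raising): /e/ is a mid vowel in word-final position, so it raises to [i]. /pubebabaegude/ → pubebabaegudi.

pubebabaegudi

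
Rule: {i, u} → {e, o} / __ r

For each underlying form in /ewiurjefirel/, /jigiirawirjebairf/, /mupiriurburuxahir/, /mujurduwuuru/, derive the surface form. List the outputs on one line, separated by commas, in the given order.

/ewiurjefirel/: /u/ is a high vowel immediately before /r/, so it lowers to [o]. /i/ is a high vowel immediately before /r/, so it lowers to [e]. → [ewiorjeferel].
/jigiirawirjebairf/: /i/ is a high vowel immediately before /r/, so it lowers to [e]. /i/ is a high vowel immediately before /r/, so it lowers to [e]. /i/ is a high vowel immediately before /r/, so it lowers to [e]. → [jigierawerjebaerf].
/mupiriurburuxahir/: /i/ is a high vowel immediately before /r/, so it lowers to [e]. /u/ is a high vowel immediately before /r/, so it lowers to [o]. /u/ is a high vowel immediately before /r/, so it lowers to [o]. /i/ is a high vowel immediately before /r/, so it lowers to [e]. → [muperiorboruxaher].
/mujurduwuuru/: /u/ is a high vowel immediately before /r/, so it lowers to [o]. /u/ is a high vowel immediately before /r/, so it lowers to [o]. → [mujorduwuoru].

ewiorjeferel, jigierawerjebaerf, muperiorboruxaher, mujorduwuoru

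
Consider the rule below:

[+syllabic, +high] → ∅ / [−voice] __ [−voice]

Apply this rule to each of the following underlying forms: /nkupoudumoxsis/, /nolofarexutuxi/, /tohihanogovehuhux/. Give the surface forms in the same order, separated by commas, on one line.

nkpoudumoxss, nolofarextxi, tohhanogovehhx

/nkupoudumoxsis/: /u/ is a high vowel flanked by voiceless consonants /k/ and /p/, so it deletes. /i/ is a high vowel flanked by voiceless consonants /s/ and /s/, so it deletes. → [nkpoudumoxss].
/nolofarexutuxi/: /u/ is a high vowel flanked by voiceless consonants /x/ and /t/, so it deletes. /u/ is a high vowel flanked by voiceless consonants /t/ and /x/, so it deletes. → [nolofarextxi].
/tohihanogovehuhux/: /i/ is a high vowel flanked by voiceless consonants /h/ and /h/, so it deletes. /u/ is a high vowel flanked by voiceless consonants /h/ and /h/, so it deletes. /u/ is a high vowel flanked by voiceless consonants /h/ and /x/, so it deletes. → [tohhanogovehhx].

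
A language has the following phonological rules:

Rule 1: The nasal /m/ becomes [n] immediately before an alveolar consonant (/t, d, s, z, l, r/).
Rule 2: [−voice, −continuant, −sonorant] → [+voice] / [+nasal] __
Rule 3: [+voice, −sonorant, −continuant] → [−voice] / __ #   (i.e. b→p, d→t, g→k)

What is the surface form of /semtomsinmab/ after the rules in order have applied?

sendonsinmap

Rule 1 (nasal place assimilation): /m/ precedes the alveolar consonant /t/, so it assimilates in place to [n]. /m/ precedes the alveolar consonant /s/, so it assimilates in place to [n]. /semtomsinmab/ → sentonsinmab.
Rule 2 (post-nasal voicing): /t/ is a voiceless stop immediately after the nasal /n/, so it voices to [d]. /sentonsinmab/ → sendonsinmab.
Rule 3 (final devoicing): /b/ is a voiced stop in word-final position, so it devoices to [p]. /sendonsinmab/ → sendonsinmap.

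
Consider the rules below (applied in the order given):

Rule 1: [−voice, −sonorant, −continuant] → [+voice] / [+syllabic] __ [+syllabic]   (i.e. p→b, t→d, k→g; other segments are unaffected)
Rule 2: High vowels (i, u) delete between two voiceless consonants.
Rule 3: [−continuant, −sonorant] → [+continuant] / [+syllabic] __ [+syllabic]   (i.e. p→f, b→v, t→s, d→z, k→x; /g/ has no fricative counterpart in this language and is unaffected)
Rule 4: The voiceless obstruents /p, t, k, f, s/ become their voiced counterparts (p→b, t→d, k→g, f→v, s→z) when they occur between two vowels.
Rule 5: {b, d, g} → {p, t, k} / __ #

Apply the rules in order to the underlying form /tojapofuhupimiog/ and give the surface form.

Rule 1 (intervocalic voicing): /p/ is a voiceless stop between vowels /a/ and /o/, so it voices to [b]. /p/ is a voiceless stop between vowels /u/ and /i/, so it voices to [b]. /tojapofuhupimiog/ → tojabofuhubimiog.
Rule 2 (high vowel syncope): /u/ is a high vowel flanked by voiceless consonants /f/ and /h/, so it deletes. /tojabofuhubimiog/ → tojabofhubimiog.
Rule 3 (intervocalic spirantization): /b/ is a stop between vowels /a/ and /o/, so it spirantizes to the fricative [v]. /b/ is a stop between vowels /u/ and /i/, so it spirantizes to the fricative [v]. /tojabofhubimiog/ → tojavofhuvimiog.
Rule 4 (intervocalic voicing): no segment meets the environment; /tojavofhuvimiog/ is unchanged.
Rule 5 (final devoicing): /g/ is a voiced stop in word-final position, so it devoices to [k]. /tojavofhuvimiog/ → tojavofhuvimiok.

tojavofhuvimiok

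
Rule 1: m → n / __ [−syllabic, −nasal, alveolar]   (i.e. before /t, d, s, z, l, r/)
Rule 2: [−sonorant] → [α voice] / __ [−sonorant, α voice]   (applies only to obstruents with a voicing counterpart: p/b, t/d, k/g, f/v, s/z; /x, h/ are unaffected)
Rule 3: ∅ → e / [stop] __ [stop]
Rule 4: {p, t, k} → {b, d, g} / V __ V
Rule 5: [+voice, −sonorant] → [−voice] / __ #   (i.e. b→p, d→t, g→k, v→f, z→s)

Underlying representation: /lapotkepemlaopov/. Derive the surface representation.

labodegebenlaobof

Rule 1 (nasal place assimilation): /m/ precedes the alveolar consonant /l/, so it assimilates in place to [n]. /lapotkepemlaopov/ → lapotkepenlaopov.
Rule 2 (regressive voicing assimilation): no segment meets the environment; /lapotkepenlaopov/ is unchanged.
Rule 3 (stop-cluster e-epenthesis): /t/ and /k/ form a stop–stop cluster, so [e] is inserted between them. /lapotkepenlaopov/ → lapotekepenlaopov.
Rule 4 (intervocalic voicing): /p/ is a voiceless stop between vowels /a/ and /o/, so it voices to [b]. /t/ is a voiceless stop between vowels /o/ and /e/, so it voices to [d]. /k/ is a voiceless stop between vowels /e/ and /e/, so it voices to [g]. /p/ is a voiceless stop between vowels /e/ and /e/, so it voices to [b]. /p/ is a voiceless stop between vowels /o/ and /o/, so it voices to [b]. /lapotekepenlaopov/ → labodegebenlaobov.
Rule 5 (final devoicing): /v/ is a voiced obstruent in word-final position, so it devoices to [f]. /labodegebenlaobov/ → labodegebenlaobof.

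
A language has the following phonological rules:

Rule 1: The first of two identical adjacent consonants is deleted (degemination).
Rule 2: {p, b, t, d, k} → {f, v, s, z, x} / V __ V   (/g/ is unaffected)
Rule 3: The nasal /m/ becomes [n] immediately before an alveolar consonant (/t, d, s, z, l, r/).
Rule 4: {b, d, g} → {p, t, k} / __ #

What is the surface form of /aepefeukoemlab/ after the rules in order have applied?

aefefeuxoenlap

Rule 1 (degemination): no segment meets the environment; /aepefeukoemlab/ is unchanged.
Rule 2 (intervocalic spirantization): /p/ is a stop between vowels /e/ and /e/, so it spirantizes to the fricative [f]. /k/ is a stop between vowels /u/ and /o/, so it spirantizes to the fricative [x]. /aepefeukoemlab/ → aefefeuxoemlab.
Rule 3 (nasal place assimilation): /m/ precedes the alveolar consonant /l/, so it assimilates in place to [n]. /aefefeuxoemlab/ → aefefeuxoenlab.
Rule 4 (final devoicing): /b/ is a voiced stop in word-final position, so it devoices to [p]. /aefefeuxoenlab/ → aefefeuxoenlap.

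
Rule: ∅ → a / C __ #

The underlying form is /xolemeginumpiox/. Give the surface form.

xolemeginumpioxa

the form ends in the consonant /x/, so [a] is inserted word-finally.
Surface form: [xolemeginumpioxa].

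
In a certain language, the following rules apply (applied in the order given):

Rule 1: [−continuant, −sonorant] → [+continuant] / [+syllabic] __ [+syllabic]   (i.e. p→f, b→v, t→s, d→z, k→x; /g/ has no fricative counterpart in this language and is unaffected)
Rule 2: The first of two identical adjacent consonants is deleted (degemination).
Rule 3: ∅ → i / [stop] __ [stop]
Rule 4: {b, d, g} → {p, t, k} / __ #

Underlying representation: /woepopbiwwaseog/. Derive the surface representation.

woefopibiwaseok

Rule 1 (intervocalic spirantization): /p/ is a stop between vowels /e/ and /o/, so it spirantizes to the fricative [f]. /woepopbiwwaseog/ → woefopbiwwaseog.
Rule 2 (degemination): /ww/ is a geminate; the first /w/ deletes. /woefopbiwwaseog/ → woefopbiwaseog.
Rule 3 (stop-cluster i-epenthesis): /p/ and /b/ form a stop–stop cluster, so [i] is inserted between them. /woefopbiwaseog/ → woefopibiwaseog.
Rule 4 (final devoicing): /g/ is a voiced stop in word-final position, so it devoices to [k]. /woefopibiwaseog/ → woefopibiwaseok.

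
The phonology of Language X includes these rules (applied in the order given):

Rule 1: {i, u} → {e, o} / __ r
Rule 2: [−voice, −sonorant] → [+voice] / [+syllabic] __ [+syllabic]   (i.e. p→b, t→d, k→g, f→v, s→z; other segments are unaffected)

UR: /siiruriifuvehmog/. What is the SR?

sieroriivuvehmog

Rule 1 (pre-rhotic lowering): /i/ is a high vowel immediately before /r/, so it lowers to [e]. /u/ is a high vowel immediately before /r/, so it lowers to [o]. /siiruriifuvehmog/ → sieroriifuvehmog.
Rule 2 (intervocalic voicing): /f/ is a voiceless obstruent between vowels /i/ and /u/, so it voices to [v]. /sieroriifuvehmog/ → sieroriivuvehmog.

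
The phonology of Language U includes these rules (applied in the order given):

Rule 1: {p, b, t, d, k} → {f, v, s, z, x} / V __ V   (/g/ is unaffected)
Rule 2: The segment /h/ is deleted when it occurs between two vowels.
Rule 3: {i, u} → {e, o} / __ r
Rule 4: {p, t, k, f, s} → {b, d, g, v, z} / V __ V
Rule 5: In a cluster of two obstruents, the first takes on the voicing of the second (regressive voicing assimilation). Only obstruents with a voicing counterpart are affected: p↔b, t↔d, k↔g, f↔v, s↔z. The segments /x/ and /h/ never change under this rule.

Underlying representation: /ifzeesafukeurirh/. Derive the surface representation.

Rule 1 (intervocalic spirantization): /k/ is a stop between vowels /u/ and /e/, so it spirantizes to the fricative [x]. /ifzeesafukeurirh/ → ifzeesafuxeurirh.
Rule 2 (intervocalic h-deletion): no segment meets the environment; /ifzeesafuxeurirh/ is unchanged.
Rule 3 (pre-rhotic lowering): /u/ is a high vowel immediately before /r/, so it lowers to [o]. /i/ is a high vowel immediately before /r/, so it lowers to [e]. /ifzeesafuxeurirh/ → ifzeesafuxeorerh.
Rule 4 (intervocalic voicing): /s/ is a voiceless obstruent between vowels /e/ and /a/, so it voices to [z]. /f/ is a voiceless obstruent between vowels /a/ and /u/, so it voices to [v]. /ifzeesafuxeorerh/ → ifzeezavuxeorerh.
Rule 5 (regressive voicing assimilation): /f/ precedes the voiced obstruent /z/, so it voices to [v] by assimilation. /ifzeezavuxeorerh/ → ivzeezavuxeorerh.

ivzeezavuxeorerh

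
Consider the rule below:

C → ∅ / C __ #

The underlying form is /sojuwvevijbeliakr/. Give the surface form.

sojuwvevijbeliak

/r/ is the second consonant of a word-final cluster /kr/, so it deletes.
Surface form: [sojuwvevijbeliak].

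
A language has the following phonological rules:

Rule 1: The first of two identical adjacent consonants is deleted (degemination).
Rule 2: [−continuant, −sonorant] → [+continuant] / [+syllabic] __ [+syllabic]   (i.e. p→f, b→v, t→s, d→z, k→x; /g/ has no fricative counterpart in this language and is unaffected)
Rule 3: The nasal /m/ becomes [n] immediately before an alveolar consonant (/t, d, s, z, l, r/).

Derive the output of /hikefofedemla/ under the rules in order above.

hixefofezenla

Rule 1 (degemination): no segment meets the environment; /hikefofedemla/ is unchanged.
Rule 2 (intervocalic spirantization): /k/ is a stop between vowels /i/ and /e/, so it spirantizes to the fricative [x]. /d/ is a stop between vowels /e/ and /e/, so it spirantizes to the fricative [z]. /hikefofedemla/ → hixefofezemla.
Rule 3 (nasal place assimilation): /m/ precedes the alveolar consonant /l/, so it assimilates in place to [n]. /hixefofezemla/ → hixefofezenla.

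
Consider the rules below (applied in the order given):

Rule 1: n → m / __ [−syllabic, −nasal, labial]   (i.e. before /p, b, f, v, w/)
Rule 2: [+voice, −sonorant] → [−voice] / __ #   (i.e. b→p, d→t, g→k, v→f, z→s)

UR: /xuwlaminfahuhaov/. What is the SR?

Rule 1 (nasal place assimilation): /n/ precedes the labial consonant /f/, so it assimilates in place to [m]. /xuwlaminfahuhaov/ → xuwlamimfahuhaov.
Rule 2 (final devoicing): /v/ is a voiced obstruent in word-final position, so it devoices to [f]. /xuwlamimfahuhaov/ → xuwlamimfahuhaof.

xuwlamimfahuhaof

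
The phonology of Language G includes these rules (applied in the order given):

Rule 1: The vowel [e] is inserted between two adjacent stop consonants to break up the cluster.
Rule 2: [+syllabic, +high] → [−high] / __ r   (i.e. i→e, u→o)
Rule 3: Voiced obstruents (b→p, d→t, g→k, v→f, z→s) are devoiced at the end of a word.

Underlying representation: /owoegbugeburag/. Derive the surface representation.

Rule 1 (stop-cluster e-epenthesis): /g/ and /b/ form a stop–stop cluster, so [e] is inserted between them. /owoegbugeburag/ → owoegebugeburag.
Rule 2 (pre-rhotic lowering): /u/ is a high vowel immediately before /r/, so it lowers to [o]. /owoegebugeburag/ → owoegebugeborag.
Rule 3 (final devoicing): /g/ is a voiced obstruent in word-final position, so it devoices to [k]. /owoegebugeborag/ → owoegebugeborak.

owoegebugeborak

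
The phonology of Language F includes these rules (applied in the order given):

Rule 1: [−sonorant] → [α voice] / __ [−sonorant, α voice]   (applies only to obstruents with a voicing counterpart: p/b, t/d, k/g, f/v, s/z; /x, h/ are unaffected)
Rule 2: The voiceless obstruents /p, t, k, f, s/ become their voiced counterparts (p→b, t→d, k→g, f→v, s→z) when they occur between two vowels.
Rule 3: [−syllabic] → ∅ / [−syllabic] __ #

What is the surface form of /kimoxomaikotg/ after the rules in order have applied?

kimoxomaigod

Rule 1 (regressive voicing assimilation): /t/ precedes the voiced obstruent /g/, so it voices to [d] by assimilation. /kimoxomaikotg/ → kimoxomaikodg.
Rule 2 (intervocalic voicing): /k/ is a voiceless obstruent between vowels /i/ and /o/, so it voices to [g]. /kimoxomaikodg/ → kimoxomaigodg.
Rule 3 (final cluster simplification): /g/ is the second consonant of a word-final cluster /dg/, so it deletes. /kimoxomaigodg/ → kimoxomaigod.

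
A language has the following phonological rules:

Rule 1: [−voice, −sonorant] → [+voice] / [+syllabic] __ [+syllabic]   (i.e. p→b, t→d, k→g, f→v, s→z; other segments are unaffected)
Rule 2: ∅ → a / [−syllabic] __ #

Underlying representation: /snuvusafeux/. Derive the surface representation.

snuvuzaveuxa

Rule 1 (intervocalic voicing): /s/ is a voiceless obstruent between vowels /u/ and /a/, so it voices to [z]. /f/ is a voiceless obstruent between vowels /a/ and /e/, so it voices to [v]. /snuvusafeux/ → snuvuzaveux.
Rule 2 (final a-epenthesis): the form ends in the consonant /x/, so [a] is inserted word-finally. /snuvuzaveux/ → snuvuzaveuxa.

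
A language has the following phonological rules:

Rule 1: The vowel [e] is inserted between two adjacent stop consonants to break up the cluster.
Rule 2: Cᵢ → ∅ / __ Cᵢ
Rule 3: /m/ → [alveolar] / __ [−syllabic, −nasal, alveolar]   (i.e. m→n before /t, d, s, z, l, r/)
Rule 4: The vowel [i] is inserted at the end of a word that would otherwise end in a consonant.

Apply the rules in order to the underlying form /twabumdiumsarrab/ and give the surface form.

twabundiunsarabi

Rule 1 (stop-cluster e-epenthesis): no segment meets the environment; /twabumdiumsarrab/ is unchanged.
Rule 2 (degemination): /rr/ is a geminate; the first /r/ deletes. /twabumdiumsarrab/ → twabumdiumsarab.
Rule 3 (nasal place assimilation): /m/ precedes the alveolar consonant /d/, so it assimilates in place to [n]. /m/ precedes the alveolar consonant /s/, so it assimilates in place to [n]. /twabumdiumsarab/ → twabundiunsarab.
Rule 4 (final i-epenthesis): the form ends in the consonant /b/, so [i] is inserted word-finally. /twabundiunsarab/ → twabundiunsarabi.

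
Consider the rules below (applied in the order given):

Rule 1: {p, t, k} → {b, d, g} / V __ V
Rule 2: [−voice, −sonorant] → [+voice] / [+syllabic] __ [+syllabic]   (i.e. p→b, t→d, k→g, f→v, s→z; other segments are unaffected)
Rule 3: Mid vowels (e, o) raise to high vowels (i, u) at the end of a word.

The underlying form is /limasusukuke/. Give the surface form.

Rule 1 (intervocalic voicing): /k/ is a voiceless stop between vowels /u/ and /u/, so it voices to [g]. /k/ is a voiceless stop between vowels /u/ and /e/, so it voices to [g]. /limasusukuke/ → limasusuguge.
Rule 2 (intervocalic voicing): /s/ is a voiceless obstruent between vowels /a/ and /u/, so it voices to [z]. /s/ is a voiceless obstruent between vowels /u/ and /u/, so it voices to [z]. /limasusuguge/ → limazuzuguge.
Rule 3 (final vowel raising): /e/ is a mid vowel in word-final position, so it raises to [i]. /limazuzuguge/ → limazuzugugi.

limazuzugugi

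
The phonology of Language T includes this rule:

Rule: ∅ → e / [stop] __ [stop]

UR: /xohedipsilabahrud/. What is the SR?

xohedipsilabahrud

No segment of /xohedipsilabahrud/ meets the structural description of the rule, so the form surfaces unchanged.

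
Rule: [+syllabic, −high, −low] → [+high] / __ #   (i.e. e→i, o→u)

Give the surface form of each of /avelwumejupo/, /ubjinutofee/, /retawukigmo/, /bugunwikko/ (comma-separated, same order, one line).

avelwumejupu, ubjinutofei, retawukigmu, bugunwikku

/avelwumejupo/: /o/ is a mid vowel in word-final position, so it raises to [u]. → [avelwumejupu].
/ubjinutofee/: /e/ is a mid vowel in word-final position, so it raises to [i]. → [ubjinutofei].
/retawukigmo/: /o/ is a mid vowel in word-final position, so it raises to [u]. → [retawukigmu].
/bugunwikko/: /o/ is a mid vowel in word-final position, so it raises to [u]. → [bugunwikku].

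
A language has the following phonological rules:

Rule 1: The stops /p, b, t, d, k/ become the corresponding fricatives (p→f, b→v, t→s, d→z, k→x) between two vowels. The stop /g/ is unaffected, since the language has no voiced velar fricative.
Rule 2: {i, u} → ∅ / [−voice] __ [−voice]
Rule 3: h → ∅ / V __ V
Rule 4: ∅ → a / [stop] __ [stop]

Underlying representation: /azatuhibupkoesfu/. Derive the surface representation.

azashivupakoesfu

Rule 1 (intervocalic spirantization): /t/ is a stop between vowels /a/ and /u/, so it spirantizes to the fricative [s]. /b/ is a stop between vowels /i/ and /u/, so it spirantizes to the fricative [v]. /azatuhibupkoesfu/ → azasuhivupkoesfu.
Rule 2 (high vowel syncope): /u/ is a high vowel flanked by voiceless consonants /s/ and /h/, so it deletes. /azasuhivupkoesfu/ → azashivupkoesfu.
Rule 3 (intervocalic h-deletion): no segment meets the environment; /azashivupkoesfu/ is unchanged.
Rule 4 (stop-cluster a-epenthesis): /p/ and /k/ form a stop–stop cluster, so [a] is inserted between them. /azashivupkoesfu/ → azashivupakoesfu.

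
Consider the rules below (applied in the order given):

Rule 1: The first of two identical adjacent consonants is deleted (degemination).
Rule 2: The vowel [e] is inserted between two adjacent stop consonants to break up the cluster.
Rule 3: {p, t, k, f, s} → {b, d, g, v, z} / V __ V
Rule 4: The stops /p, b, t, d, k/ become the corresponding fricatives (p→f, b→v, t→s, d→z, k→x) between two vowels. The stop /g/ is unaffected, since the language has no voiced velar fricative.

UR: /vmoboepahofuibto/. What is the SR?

vmovoevahovuivezo

Rule 1 (degemination): no segment meets the environment; /vmoboepahofuibto/ is unchanged.
Rule 2 (stop-cluster e-epenthesis): /b/ and /t/ form a stop–stop cluster, so [e] is inserted between them. /vmoboepahofuibto/ → vmoboepahofuibeto.
Rule 3 (intervocalic voicing): /p/ is a voiceless obstruent between vowels /e/ and /a/, so it voices to [b]. /f/ is a voiceless obstruent between vowels /o/ and /u/, so it voices to [v]. /t/ is a voiceless obstruent between vowels /e/ and /o/, so it voices to [d]. /vmoboepahofuibeto/ → vmoboebahovuibedo.
Rule 4 (intervocalic spirantization): /b/ is a stop between vowels /o/ and /o/, so it spirantizes to the fricative [v]. /b/ is a stop between vowels /e/ and /a/, so it spirantizes to the fricative [v]. /b/ is a stop between vowels /i/ and /e/, so it spirantizes to the fricative [v]. /d/ is a stop between vowels /e/ and /o/, so it spirantizes to the fricative [z]. /vmoboebahovuibedo/ → vmovoevahovuivezo.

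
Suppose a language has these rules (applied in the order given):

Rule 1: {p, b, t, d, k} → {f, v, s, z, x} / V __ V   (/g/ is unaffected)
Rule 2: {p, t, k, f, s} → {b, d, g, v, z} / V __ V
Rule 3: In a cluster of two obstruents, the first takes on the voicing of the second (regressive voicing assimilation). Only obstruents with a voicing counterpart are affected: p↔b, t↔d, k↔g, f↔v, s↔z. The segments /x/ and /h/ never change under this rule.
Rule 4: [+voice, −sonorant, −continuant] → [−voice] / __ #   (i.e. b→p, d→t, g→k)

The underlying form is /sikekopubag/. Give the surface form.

sixexovuvak

Rule 1 (intervocalic spirantization): /k/ is a stop between vowels /i/ and /e/, so it spirantizes to the fricative [x]. /k/ is a stop between vowels /e/ and /o/, so it spirantizes to the fricative [x]. /p/ is a stop between vowels /o/ and /u/, so it spirantizes to the fricative [f]. /b/ is a stop between vowels /u/ and /a/, so it spirantizes to the fricative [v]. /sikekopubag/ → sixexofuvag.
Rule 2 (intervocalic voicing): /f/ is a voiceless obstruent between vowels /o/ and /u/, so it voices to [v]. /sixexofuvag/ → sixexovuvag.
Rule 3 (regressive voicing assimilation): no segment meets the environment; /sixexovuvag/ is unchanged.
Rule 4 (final devoicing): /g/ is a voiced stop in word-final position, so it devoices to [k]. /sixexovuvag/ → sixexovuvak.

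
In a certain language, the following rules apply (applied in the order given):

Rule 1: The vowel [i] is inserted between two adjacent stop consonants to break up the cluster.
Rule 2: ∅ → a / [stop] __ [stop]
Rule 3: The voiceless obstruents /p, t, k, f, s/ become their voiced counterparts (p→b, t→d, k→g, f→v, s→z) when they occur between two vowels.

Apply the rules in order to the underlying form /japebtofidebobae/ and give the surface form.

jabebidovidebobae

Rule 1 (stop-cluster i-epenthesis): /b/ and /t/ form a stop–stop cluster, so [i] is inserted between them. /japebtofidebobae/ → japebitofidebobae.
Rule 2 (stop-cluster a-epenthesis): no segment meets the environment; /japebitofidebobae/ is unchanged.
Rule 3 (intervocalic voicing): /p/ is a voiceless obstruent between vowels /a/ and /e/, so it voices to [b]. /t/ is a voiceless obstruent between vowels /i/ and /o/, so it voices to [d]. /f/ is a voiceless obstruent between vowels /o/ and /i/, so it voices to [v]. /japebitofidebobae/ → jabebidovidebobae.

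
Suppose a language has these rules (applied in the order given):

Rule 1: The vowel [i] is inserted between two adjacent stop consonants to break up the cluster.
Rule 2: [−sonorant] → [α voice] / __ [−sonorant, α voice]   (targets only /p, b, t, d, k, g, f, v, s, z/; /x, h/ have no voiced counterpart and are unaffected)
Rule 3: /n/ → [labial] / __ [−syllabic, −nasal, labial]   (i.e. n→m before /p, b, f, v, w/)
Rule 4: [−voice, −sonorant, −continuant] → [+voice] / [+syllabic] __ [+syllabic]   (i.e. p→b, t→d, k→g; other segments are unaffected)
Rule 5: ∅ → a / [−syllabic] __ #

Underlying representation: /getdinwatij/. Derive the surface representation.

gedidimwadija

Rule 1 (stop-cluster i-epenthesis): /t/ and /d/ form a stop–stop cluster, so [i] is inserted between them. /getdinwatij/ → getidinwatij.
Rule 2 (regressive voicing assimilation): no segment meets the environment; /getidinwatij/ is unchanged.
Rule 3 (nasal place assimilation): /n/ precedes the labial consonant /w/, so it assimilates in place to [m]. /getidinwatij/ → getidimwatij.
Rule 4 (intervocalic voicing): /t/ is a voiceless stop between vowels /e/ and /i/, so it voices to [d]. /t/ is a voiceless stop between vowels /a/ and /i/, so it voices to [d]. /getidimwatij/ → gedidimwadij.
Rule 5 (final a-epenthesis): the form ends in the consonant /j/, so [a] is inserted word-finally. /gedidimwadij/ → gedidimwadija.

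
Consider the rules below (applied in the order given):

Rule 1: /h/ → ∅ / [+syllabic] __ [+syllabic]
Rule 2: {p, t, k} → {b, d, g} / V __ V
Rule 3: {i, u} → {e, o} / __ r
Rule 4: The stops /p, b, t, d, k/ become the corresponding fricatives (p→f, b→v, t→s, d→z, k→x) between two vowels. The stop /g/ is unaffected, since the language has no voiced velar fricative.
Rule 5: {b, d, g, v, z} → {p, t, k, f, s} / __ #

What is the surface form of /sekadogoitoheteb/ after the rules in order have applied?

segazogoizoezep

Rule 1 (intervocalic h-deletion): /h/ occurs between vowels /o/ and /e/, so it deletes. /sekadogoitoheteb/ → sekadogoitoeteb.
Rule 2 (intervocalic voicing): /k/ is a voiceless stop between vowels /e/ and /a/, so it voices to [g]. /t/ is a voiceless stop between vowels /i/ and /o/, so it voices to [d]. /t/ is a voiceless stop between vowels /e/ and /e/, so it voices to [d]. /sekadogoitoeteb/ → segadogoidoedeb.
Rule 3 (pre-rhotic lowering): no segment meets the environment; /segadogoidoedeb/ is unchanged.
Rule 4 (intervocalic spirantization): /d/ is a stop between vowels /a/ and /o/, so it spirantizes to the fricative [z]. /d/ is a stop between vowels /i/ and /o/, so it spirantizes to the fricative [z]. /d/ is a stop between vowels /e/ and /e/, so it spirantizes to the fricative [z]. /segadogoidoedeb/ → segazogoizoezeb.
Rule 5 (final devoicing): /b/ is a voiced obstruent in word-final position, so it devoices to [p]. /segazogoizoezeb/ → segazogoizoezep.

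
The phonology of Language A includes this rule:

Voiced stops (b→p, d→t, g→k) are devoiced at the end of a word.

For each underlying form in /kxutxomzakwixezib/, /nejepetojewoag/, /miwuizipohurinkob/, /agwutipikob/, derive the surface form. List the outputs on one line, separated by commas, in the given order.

kxutxomzakwixezip, nejepetojewoak, miwuizipohurinkop, agwutipikop

/kxutxomzakwixezib/: /b/ is a voiced stop in word-final position, so it devoices to [p]. → [kxutxomzakwixezip].
/nejepetojewoag/: /g/ is a voiced stop in word-final position, so it devoices to [k]. → [nejepetojewoak].
/miwuizipohurinkob/: /b/ is a voiced stop in word-final position, so it devoices to [p]. → [miwuizipohurinkop].
/agwutipikob/: /b/ is a voiced stop in word-final position, so it devoices to [p]. → [agwutipikop].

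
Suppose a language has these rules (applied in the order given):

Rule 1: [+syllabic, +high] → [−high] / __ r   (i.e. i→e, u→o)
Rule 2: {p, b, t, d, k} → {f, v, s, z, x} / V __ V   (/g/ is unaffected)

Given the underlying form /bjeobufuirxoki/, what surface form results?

Rule 1 (pre-rhotic lowering): /i/ is a high vowel immediately before /r/, so it lowers to [e]. /bjeobufuirxoki/ → bjeobufuerxoki.
Rule 2 (intervocalic spirantization): /b/ is a stop between vowels /o/ and /u/, so it spirantizes to the fricative [v]. /k/ is a stop between vowels /o/ and /i/, so it spirantizes to the fricative [x]. /bjeobufuerxoki/ → bjeovufuerxoxi.

bjeovufuerxoxi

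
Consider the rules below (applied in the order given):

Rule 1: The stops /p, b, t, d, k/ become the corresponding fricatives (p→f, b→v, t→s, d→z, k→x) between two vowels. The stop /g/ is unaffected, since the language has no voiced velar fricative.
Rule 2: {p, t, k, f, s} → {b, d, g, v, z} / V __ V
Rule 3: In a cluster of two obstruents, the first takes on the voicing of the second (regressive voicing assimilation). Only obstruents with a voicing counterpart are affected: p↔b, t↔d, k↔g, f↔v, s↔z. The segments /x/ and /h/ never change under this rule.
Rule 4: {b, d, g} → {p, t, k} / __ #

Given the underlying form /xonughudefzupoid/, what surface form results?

Rule 1 (intervocalic spirantization): /d/ is a stop between vowels /u/ and /e/, so it spirantizes to the fricative [z]. /p/ is a stop between vowels /u/ and /o/, so it spirantizes to the fricative [f]. /xonughudefzupoid/ → xonughuzefzufoid.
Rule 2 (intervocalic voicing): /f/ is a voiceless obstruent between vowels /u/ and /o/, so it voices to [v]. /xonughuzefzufoid/ → xonughuzefzuvoid.
Rule 3 (regressive voicing assimilation): /g/ precedes the voiceless obstruent /h/, so it devoices to [k] by assimilation. /f/ precedes the voiced obstruent /z/, so it voices to [v] by assimilation. /xonughuzefzuvoid/ → xonukhuzevzuvoid.
Rule 4 (final devoicing): /d/ is a voiced stop in word-final position, so it devoices to [t]. /xonukhuzevzuvoid/ → xonukhuzevzuvoit.

xonukhuzevzuvoit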